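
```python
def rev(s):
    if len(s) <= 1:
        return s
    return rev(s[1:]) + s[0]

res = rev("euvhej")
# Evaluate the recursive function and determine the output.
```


rev("euvhej")
= rev("uvhej") + "e"
= rev("vhej") + "u" + "e"
= rev("hej") + "v" + "u" + "e"
= rev("ej") + "h" + "v" + "u" + "e"
= rev("j") + "e" + "h" + "v" + "u" + "e"
= "j" + "e" + "h" + "v" + "u" + "e"
= "jehvue"


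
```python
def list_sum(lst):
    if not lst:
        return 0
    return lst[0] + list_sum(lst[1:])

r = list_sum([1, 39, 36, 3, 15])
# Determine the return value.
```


list_sum([1, 39, 36, 3, 15])
= 1 + list_sum([39, 36, 3, 15])
= 1 + 39 + list_sum([36, 3, 15])
= 1 + 39 + 36 + list_sum([3, 15])
= 1 + 39 + 36 + 3 + list_sum([15])
= 1 + 39 + 36 + 3 + 15 + list_sum([])
= 1 + 39 + 36 + 3 + 15 + 0
= 94


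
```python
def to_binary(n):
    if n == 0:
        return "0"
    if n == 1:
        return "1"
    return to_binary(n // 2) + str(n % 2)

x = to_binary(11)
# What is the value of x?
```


to_binary(11)
= to_binary(5) + "1"
= to_binary(2) + "1" + "1"
= to_binary(1) + "0" + "1" + "1"
= "1" + "0" + "1" + "1"
= "1011"


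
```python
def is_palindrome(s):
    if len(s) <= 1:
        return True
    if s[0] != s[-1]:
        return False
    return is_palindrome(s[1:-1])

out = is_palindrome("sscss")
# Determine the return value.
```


is_palindrome("sscss")
"sscss": s[0]='s' == s[-1]='s' -> is_palindrome("scs")
"scs": s[0]='s' == s[-1]='s' -> is_palindrome("c")
"c": len <= 1 -> True
= True


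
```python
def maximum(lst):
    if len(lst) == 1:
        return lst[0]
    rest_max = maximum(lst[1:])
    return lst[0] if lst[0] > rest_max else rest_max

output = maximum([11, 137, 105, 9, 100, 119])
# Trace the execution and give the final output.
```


maximum([11, 137, 105, 9, 100, 119])
= compare 11 with maximum([137, 105, 9, 100, 119])
= compare 137 with maximum([105, 9, 100, 119])
= compare 105 with maximum([9, 100, 119])
= compare 9 with maximum([100, 119])
= compare 100 with maximum([119])
Base: maximum([119]) = 119
compare 100 with 119: max = 119
compare 9 with 119: max = 119
compare 105 with 119: max = 119
compare 137 with 119: max = 137
compare 11 with 137: max = 137
= 137


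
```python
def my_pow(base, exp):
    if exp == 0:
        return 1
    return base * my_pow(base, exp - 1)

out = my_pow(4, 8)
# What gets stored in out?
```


my_pow(4, 8)
= 4 * my_pow(4, 7)
= 4 * 4 * my_pow(4, 6)
= 4 * 4 * 4 * my_pow(4, 5)
= 4 * 4 * 4 * 4 * my_pow(4, 4)
= 4 * 4 * 4 * 4 * 4 * my_pow(4, 3)
= 4 * 4 * 4 * 4 * 4 * 4 * my_pow(4, 2)
= 4 * 4 * 4 * 4 * 4 * 4 * 4 * my_pow(4, 1)
= 4 * 4 * 4 * 4 * 4 * 4 * 4 * 4 * my_pow(4, 0)
= 4 * 4 * 4 * 4 * 4 * 4 * 4 * 4 * 1
= 65536


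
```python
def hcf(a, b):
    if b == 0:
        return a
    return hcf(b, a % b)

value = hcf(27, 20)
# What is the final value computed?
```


hcf(27, 20)
= hcf(20, 27 % 20) = hcf(20, 7)
= hcf(7, 20 % 7) = hcf(7, 6)
= hcf(6, 7 % 6) = hcf(6, 1)
= hcf(1, 6 % 1) = hcf(1, 0)
b == 0, return a = 1


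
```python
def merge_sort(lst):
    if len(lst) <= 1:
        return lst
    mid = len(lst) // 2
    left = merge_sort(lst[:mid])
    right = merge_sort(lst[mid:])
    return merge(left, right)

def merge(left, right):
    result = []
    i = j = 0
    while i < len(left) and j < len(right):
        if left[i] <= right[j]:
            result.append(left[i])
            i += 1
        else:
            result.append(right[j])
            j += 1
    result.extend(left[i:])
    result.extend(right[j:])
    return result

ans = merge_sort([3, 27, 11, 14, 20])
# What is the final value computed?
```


merge_sort([3, 27, 11, 14, 20])
Split into [3, 27] and [11, 14, 20]
Left sorted: [3, 27]
Right sorted: [11, 14, 20]
Merge [3, 27] and [11, 14, 20]
= [3, 11, 14, 20, 27]


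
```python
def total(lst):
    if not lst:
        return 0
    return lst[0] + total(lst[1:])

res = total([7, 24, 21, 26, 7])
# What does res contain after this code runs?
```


total([7, 24, 21, 26, 7])
= 7 + total([24, 21, 26, 7])
= 7 + 24 + total([21, 26, 7])
= 7 + 24 + 21 + total([26, 7])
= 7 + 24 + 21 + 26 + total([7])
= 7 + 24 + 21 + 26 + 7 + total([])
= 7 + 24 + 21 + 26 + 7 + 0
= 85


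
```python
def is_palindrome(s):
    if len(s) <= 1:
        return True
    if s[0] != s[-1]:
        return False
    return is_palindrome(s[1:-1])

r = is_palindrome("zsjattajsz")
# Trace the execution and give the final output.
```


is_palindrome("zsjattajsz")
"zsjattajsz": s[0]='z' == s[-1]='z' -> is_palindrome("sjattajs")
"sjattajs": s[0]='s' == s[-1]='s' -> is_palindrome("jattaj")
"jattaj": s[0]='j' == s[-1]='j' -> is_palindrome("atta")
"atta": s[0]='a' == s[-1]='a' -> is_palindrome("tt")
"tt": s[0]='t' == s[-1]='t' -> is_palindrome("")
"": len <= 1 -> True
= True


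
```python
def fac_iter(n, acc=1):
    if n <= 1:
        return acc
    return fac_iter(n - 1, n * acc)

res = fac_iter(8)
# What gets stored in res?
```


fac_iter(8, 1)
= fac_iter(7, 8 * 1) = fac_iter(7, 8)
= fac_iter(6, 7 * 8) = fac_iter(6, 56)
= fac_iter(5, 6 * 56) = fac_iter(5, 336)
= fac_iter(4, 5 * 336) = fac_iter(4, 1680)
= fac_iter(3, 4 * 1680) = fac_iter(3, 6720)
= fac_iter(2, 3 * 6720) = fac_iter(2, 20160)
= fac_iter(1, 2 * 20160) = fac_iter(1, 40320)
n <= 1, return acc = 40320


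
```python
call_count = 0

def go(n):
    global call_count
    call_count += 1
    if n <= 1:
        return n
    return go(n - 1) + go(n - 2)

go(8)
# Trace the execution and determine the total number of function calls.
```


go(8) calls go(7) and go(6); each non-base call branches into two more.
Let C(k) = total number of calls made by go(k), including the call to go(k) itself.
Base cases: C(0) = 1, C(1) = 1
Recurrence: C(k) = 1 + C(k-1) + C(k-2)
  C(2) = 1 + C(1) + C(0) = 1 + 1 + 1 = 3
  C(3) = 1 + C(2) + C(1) = 1 + 3 + 1 = 5
  C(4) = 1 + C(3) + C(2) = 1 + 5 + 3 = 9
  C(5) = 1 + C(4) + C(3) = 1 + 9 + 5 = 15
  C(6) = 1 + C(5) + C(4) = 1 + 15 + 9 = 25
  C(7) = 1 + C(6) + C(5) = 1 + 25 + 15 = 41
  C(8) = 1 + C(7) + C(6) = 1 + 41 + 25 = 67
Total calls = C(8) = 67


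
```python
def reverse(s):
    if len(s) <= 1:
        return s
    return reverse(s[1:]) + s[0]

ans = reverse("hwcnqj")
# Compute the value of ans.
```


reverse("hwcnqj")
= reverse("wcnqj") + "h"
= reverse("cnqj") + "w" + "h"
= reverse("nqj") + "c" + "w" + "h"
= reverse("qj") + "n" + "c" + "w" + "h"
= reverse("j") + "q" + "n" + "c" + "w" + "h"
= "j" + "q" + "n" + "c" + "w" + "h"
= "jqncwh"


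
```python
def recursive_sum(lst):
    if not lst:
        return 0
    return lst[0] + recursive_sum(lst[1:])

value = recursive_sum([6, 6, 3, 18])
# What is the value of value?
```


recursive_sum([6, 6, 3, 18])
= 6 + recursive_sum([6, 3, 18])
= 6 + 6 + recursive_sum([3, 18])
= 6 + 6 + 3 + recursive_sum([18])
= 6 + 6 + 3 + 18 + recursive_sum([])
= 6 + 6 + 3 + 18 + 0
= 33


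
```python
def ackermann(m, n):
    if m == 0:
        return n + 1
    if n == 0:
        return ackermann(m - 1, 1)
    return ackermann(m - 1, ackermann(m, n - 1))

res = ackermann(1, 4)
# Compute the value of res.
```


ackermann(1, 4)
= ackermann(0, ackermann(1, 3))
First compute ackermann(1, 3) = 5
= ackermann(0, 5)
= 6


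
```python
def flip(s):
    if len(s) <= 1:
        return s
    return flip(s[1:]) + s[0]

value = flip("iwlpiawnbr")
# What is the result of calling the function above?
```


flip("iwlpiawnbr")
= flip("wlpiawnbr") + "i"
= flip("lpiawnbr") + "w" + "i"
= flip("piawnbr") + "l" + "w" + "i"
= flip("iawnbr") + "p" + "l" + "w" + "i"
= flip("awnbr") + "i" + "p" + "l" + "w" + "i"
= flip("wnbr") + "a" + "i" + "p" + "l" + "w" + "i"
= flip("nbr") + "w" + "a" + "i" + "p" + "l" + "w" + "i"
= flip("br") + "n" + "w" + "a" + "i" + "p" + "l" + "w" + "i"
= flip("r") + "b" + "n" + "w" + "a" + "i" + "p" + "l" + "w" + "i"
= "r" + "b" + "n" + "w" + "a" + "i" + "p" + "l" + "w" + "i"
= "rbnwaiplwi"


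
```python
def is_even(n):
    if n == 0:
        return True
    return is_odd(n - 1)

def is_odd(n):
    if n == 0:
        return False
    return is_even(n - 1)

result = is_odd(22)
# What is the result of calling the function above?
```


is_odd(22)
= is_even(21)
= is_odd(20)
= is_even(19)
= is_odd(18)
= is_even(17)
= is_odd(16)
= is_even(15)
= is_odd(14)
= is_even(13)
= is_odd(12)
= is_even(11)
= is_odd(10)
= is_even(9)
= is_odd(8)
= is_even(7)
= is_odd(6)
= is_even(5)
= is_odd(4)
= is_even(3)
= is_odd(2)
= is_even(1)
= is_odd(0)
n == 0: return False
= False


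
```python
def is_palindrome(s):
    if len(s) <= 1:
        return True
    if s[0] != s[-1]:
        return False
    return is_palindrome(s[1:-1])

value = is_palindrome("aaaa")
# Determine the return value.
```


is_palindrome("aaaa")
"aaaa": s[0]='a' == s[-1]='a' -> is_palindrome("aa")
"aa": s[0]='a' == s[-1]='a' -> is_palindrome("")
"": len <= 1 -> True
= True


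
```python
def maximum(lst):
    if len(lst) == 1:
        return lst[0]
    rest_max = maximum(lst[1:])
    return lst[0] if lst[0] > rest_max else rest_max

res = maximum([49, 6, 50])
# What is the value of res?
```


maximum([49, 6, 50])
= compare 49 with maximum([6, 50])
= compare 6 with maximum([50])
Base: maximum([50]) = 50
compare 6 with 50: max = 50
compare 49 with 50: max = 50
= 50


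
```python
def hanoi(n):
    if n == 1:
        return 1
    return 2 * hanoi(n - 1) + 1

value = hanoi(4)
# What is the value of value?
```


hanoi(4)
= 2 * hanoi(3) + 1
= 2 * (2 * hanoi(2) + 1) + 1
= 2 * (2 * (2 * hanoi(1) + 1) + 1) + 1
Now compute bottom-up:
hanoi(1) = 1
hanoi(2) = 2 * 1 + 1 = 3
hanoi(3) = 2 * 3 + 1 = 7
hanoi(4) = 2 * 7 + 1 = 15
= 15


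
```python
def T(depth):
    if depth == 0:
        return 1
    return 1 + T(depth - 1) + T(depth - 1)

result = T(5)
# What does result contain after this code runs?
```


T(5)
= 1 + T(4) + T(4)
= 1 + 2 * T(4)
T(k) = 2^(k+1) - 1
T(0) = 1
T(1) = 3
T(2) = 7
T(3) = 15
T(4) = 31
T(5) = 2^6 - 1 = 63


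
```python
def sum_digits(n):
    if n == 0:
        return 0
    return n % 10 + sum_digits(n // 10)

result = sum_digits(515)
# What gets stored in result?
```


sum_digits(515)
= 5 + sum_digits(51)
= 5 + 1 + sum_digits(5)
= 5 + 1 + 5 + sum_digits(0)
= 5 + 1 + 5 + 0
= 11


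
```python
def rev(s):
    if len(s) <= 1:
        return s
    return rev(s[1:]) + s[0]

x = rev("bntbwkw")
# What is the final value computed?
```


rev("bntbwkw")
= rev("ntbwkw") + "b"
= rev("tbwkw") + "n" + "b"
= rev("bwkw") + "t" + "n" + "b"
= rev("wkw") + "b" + "t" + "n" + "b"
= rev("kw") + "w" + "b" + "t" + "n" + "b"
= rev("w") + "k" + "w" + "b" + "t" + "n" + "b"
= "w" + "k" + "w" + "b" + "t" + "n" + "b"
= "wkwbtnb"


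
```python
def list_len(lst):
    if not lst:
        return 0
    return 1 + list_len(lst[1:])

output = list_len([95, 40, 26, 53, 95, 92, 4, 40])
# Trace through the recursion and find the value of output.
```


list_len([95, 40, 26, 53, 95, 92, 4, 40])
= 1 + list_len([40, 26, 53, 95, 92, 4, 40])
= 1 + 1 + list_len([26, 53, 95, 92, 4, 40])
= 1 + 1 + 1 + list_len([53, 95, 92, 4, 40])
= 1 + 1 + 1 + 1 + list_len([95, 92, 4, 40])
= 1 + 1 + 1 + 1 + 1 + list_len([92, 4, 40])
= 1 + 1 + 1 + 1 + 1 + 1 + list_len([4, 40])
= 1 + 1 + 1 + 1 + 1 + 1 + 1 + list_len([40])
= 1 + 1 + 1 + 1 + 1 + 1 + 1 + 1 + list_len([])
= 1 + 1 + 1 + 1 + 1 + 1 + 1 + 1 + 0
= 8


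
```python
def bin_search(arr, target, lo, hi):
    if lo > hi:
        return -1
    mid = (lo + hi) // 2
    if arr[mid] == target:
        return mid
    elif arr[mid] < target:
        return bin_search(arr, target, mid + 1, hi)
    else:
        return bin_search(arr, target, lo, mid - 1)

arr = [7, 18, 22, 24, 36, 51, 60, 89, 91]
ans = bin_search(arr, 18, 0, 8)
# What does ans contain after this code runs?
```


bin_search(arr, 18, 0, 8)
lo=0, hi=8, mid=4, arr[mid]=36
36 > 18, search left half
lo=0, hi=3, mid=1, arr[mid]=18
arr[1] == 18, found at index 1
= 1


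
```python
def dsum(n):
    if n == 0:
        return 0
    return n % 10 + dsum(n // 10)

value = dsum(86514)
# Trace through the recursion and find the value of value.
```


dsum(86514)
= 4 + dsum(8651)
= 4 + 1 + dsum(865)
= 4 + 1 + 5 + dsum(86)
= 4 + 1 + 5 + 6 + dsum(8)
= 4 + 1 + 5 + 6 + 8 + dsum(0)
= 4 + 1 + 5 + 6 + 8 + 0
= 24


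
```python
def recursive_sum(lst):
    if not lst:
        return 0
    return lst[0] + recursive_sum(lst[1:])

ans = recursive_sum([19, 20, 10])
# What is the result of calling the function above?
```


recursive_sum([19, 20, 10])
= 19 + recursive_sum([20, 10])
= 19 + 20 + recursive_sum([10])
= 19 + 20 + 10 + recursive_sum([])
= 19 + 20 + 10 + 0
= 49


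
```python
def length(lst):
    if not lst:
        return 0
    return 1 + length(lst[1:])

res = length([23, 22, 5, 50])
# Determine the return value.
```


length([23, 22, 5, 50])
= 1 + length([22, 5, 50])
= 1 + 1 + length([5, 50])
= 1 + 1 + 1 + length([50])
= 1 + 1 + 1 + 1 + length([])
= 1 + 1 + 1 + 1 + 0
= 4


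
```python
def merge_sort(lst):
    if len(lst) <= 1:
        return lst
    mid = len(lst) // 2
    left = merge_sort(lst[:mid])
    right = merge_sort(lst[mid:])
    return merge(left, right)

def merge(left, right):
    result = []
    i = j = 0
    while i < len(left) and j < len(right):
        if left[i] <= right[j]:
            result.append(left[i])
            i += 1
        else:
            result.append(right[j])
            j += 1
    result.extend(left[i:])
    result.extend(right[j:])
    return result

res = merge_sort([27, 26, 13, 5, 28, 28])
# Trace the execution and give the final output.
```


merge_sort([27, 26, 13, 5, 28, 28])
Split into [27, 26, 13] and [5, 28, 28]
Left sorted: [13, 26, 27]
Right sorted: [5, 28, 28]
Merge [13, 26, 27] and [5, 28, 28]
= [5, 13, 26, 27, 28, 28]


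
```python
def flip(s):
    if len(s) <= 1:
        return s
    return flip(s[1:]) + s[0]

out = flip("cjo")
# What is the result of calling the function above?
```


flip("cjo")
= flip("jo") + "c"
= flip("o") + "j" + "c"
= "o" + "j" + "c"
= "ojc"


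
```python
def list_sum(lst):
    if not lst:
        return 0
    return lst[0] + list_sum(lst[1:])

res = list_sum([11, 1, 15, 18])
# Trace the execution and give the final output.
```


list_sum([11, 1, 15, 18])
= 11 + list_sum([1, 15, 18])
= 11 + 1 + list_sum([15, 18])
= 11 + 1 + 15 + list_sum([18])
= 11 + 1 + 15 + 18 + list_sum([])
= 11 + 1 + 15 + 18 + 0
= 45


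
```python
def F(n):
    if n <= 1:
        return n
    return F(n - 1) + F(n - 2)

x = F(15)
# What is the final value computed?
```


F(15)
= F(14) + F(13)
= (F(13) + F(12)) + F(13)
Computing bottom-up: F(0)=0, F(1)=1, F(2)=1, F(3)=2, F(4)=3, F(5)=5, F(6)=8, F(7)=13, F(8)=21, F(9)=34, F(10)=55, F(11)=89, F(12)=144, F(13)=233, F(14)=377, F(15)=610
= 610


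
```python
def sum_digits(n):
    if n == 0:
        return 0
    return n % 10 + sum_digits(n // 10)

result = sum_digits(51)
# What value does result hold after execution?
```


sum_digits(51)
= 1 + sum_digits(5)
= 1 + 5 + sum_digits(0)
= 1 + 5 + 0
= 6


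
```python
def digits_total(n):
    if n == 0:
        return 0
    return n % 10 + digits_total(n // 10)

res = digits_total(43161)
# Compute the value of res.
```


digits_total(43161)
= 1 + digits_total(4316)
= 1 + 6 + digits_total(431)
= 1 + 6 + 1 + digits_total(43)
= 1 + 6 + 1 + 3 + digits_total(4)
= 1 + 6 + 1 + 3 + 4 + digits_total(0)
= 1 + 6 + 1 + 3 + 4 + 0
= 15


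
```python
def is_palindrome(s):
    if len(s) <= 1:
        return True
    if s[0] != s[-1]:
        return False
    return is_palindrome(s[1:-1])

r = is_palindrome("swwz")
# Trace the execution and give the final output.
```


is_palindrome("swwz")
"swwz": s[0]='s' != s[-1]='z' -> False
= False


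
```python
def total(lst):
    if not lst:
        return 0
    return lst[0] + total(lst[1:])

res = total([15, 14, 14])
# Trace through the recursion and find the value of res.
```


total([15, 14, 14])
= 15 + total([14, 14])
= 15 + 14 + total([14])
= 15 + 14 + 14 + total([])
= 15 + 14 + 14 + 0
= 43


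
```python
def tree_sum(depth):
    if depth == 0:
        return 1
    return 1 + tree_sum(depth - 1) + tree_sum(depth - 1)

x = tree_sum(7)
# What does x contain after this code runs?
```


tree_sum(7)
= 1 + tree_sum(6) + tree_sum(6)
= 1 + 2 * tree_sum(6)
tree_sum(k) = 2^(k+1) - 1
tree_sum(0) = 1
tree_sum(1) = 3
tree_sum(2) = 7
tree_sum(3) = 15
tree_sum(4) = 31
tree_sum(7) = 2^8 - 1 = 255


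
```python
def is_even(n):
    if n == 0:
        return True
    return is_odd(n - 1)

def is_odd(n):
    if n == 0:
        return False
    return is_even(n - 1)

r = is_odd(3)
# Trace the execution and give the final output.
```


is_odd(3)
= is_even(2)
= is_odd(1)
= is_even(0)
n == 0: return True
= True


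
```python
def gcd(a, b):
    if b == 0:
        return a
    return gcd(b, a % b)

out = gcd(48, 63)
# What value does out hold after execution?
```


gcd(48, 63)
= gcd(63, 48 % 63) = gcd(63, 48)
= gcd(48, 63 % 48) = gcd(48, 15)
= gcd(15, 48 % 15) = gcd(15, 3)
= gcd(3, 15 % 3) = gcd(3, 0)
b == 0, return a = 3


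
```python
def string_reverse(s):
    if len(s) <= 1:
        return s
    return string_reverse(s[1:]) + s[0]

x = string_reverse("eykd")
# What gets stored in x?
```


string_reverse("eykd")
= string_reverse("ykd") + "e"
= string_reverse("kd") + "y" + "e"
= string_reverse("d") + "k" + "y" + "e"
= "d" + "k" + "y" + "e"
= "dkye"


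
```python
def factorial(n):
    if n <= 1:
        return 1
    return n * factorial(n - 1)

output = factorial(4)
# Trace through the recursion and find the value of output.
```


factorial(4)
= 4 * factorial(3)
= 4 * 3 * factorial(2)
= 4 * 3 * 2 * factorial(1)
= 4 * 3 * 2 * 1
= 24


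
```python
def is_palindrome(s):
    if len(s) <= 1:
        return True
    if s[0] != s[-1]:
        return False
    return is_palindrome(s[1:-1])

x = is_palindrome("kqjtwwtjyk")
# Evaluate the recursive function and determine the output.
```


is_palindrome("kqjtwwtjyk")
"kqjtwwtjyk": s[0]='k' == s[-1]='k' -> is_palindrome("qjtwwtjy")
"qjtwwtjy": s[0]='q' != s[-1]='y' -> False
= False


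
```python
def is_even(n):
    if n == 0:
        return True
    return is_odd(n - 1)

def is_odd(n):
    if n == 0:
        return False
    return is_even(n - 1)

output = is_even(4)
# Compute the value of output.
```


is_even(4)
= is_odd(3)
= is_even(2)
= is_odd(1)
= is_even(0)
n == 0: return True
= True


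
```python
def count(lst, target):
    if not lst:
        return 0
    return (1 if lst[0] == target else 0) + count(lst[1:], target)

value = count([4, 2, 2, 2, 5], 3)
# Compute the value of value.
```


count([4, 2, 2, 2, 5], 3)
lst[0]=4 != 3: 0 + count([2, 2, 2, 5], 3)
lst[0]=2 != 3: 0 + count([2, 2, 5], 3)
lst[0]=2 != 3: 0 + count([2, 5], 3)
lst[0]=2 != 3: 0 + count([5], 3)
lst[0]=5 != 3: 0 + count([], 3)
= 0


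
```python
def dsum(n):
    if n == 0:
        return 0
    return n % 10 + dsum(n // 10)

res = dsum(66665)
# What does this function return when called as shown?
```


dsum(66665)
= 5 + dsum(6666)
= 5 + 6 + dsum(666)
= 5 + 6 + 6 + dsum(66)
= 5 + 6 + 6 + 6 + dsum(6)
= 5 + 6 + 6 + 6 + 6 + dsum(0)
= 5 + 6 + 6 + 6 + 6 + 0
= 29


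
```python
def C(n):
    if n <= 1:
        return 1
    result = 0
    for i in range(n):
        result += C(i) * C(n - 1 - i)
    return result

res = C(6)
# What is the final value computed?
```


C(6)
= sum of C(i) * C(6-1-i) for i in 0..5
First compute sub-values bottom-up:
  C(0) = 1, C(1) = 1
  C(2) = 1*1 + 1*1 = 2
  C(3) = 1*2 + 1*1 + 2*1 = 5
  C(4) = 1*5 + 1*2 + 2*1 + 5*1 = 14
  C(5) = 1*14 + 1*5 + 2*2 + 5*1 + 14*1 = 42
Now C(6):
  C(0)*C(5) = 1*42 = 42
  C(1)*C(4) = 1*14 = 14
  C(2)*C(3) = 2*5 = 10
  C(3)*C(2) = 5*2 = 10
  C(4)*C(1) = 14*1 = 14
  C(5)*C(0) = 42*1 = 42
= 42 + 14 + 10 + 10 + 14 + 42
= 132


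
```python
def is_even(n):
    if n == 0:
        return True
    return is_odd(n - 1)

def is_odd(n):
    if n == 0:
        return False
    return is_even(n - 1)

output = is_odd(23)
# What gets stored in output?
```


is_odd(23)
= is_even(22)
= is_odd(21)
= is_even(20)
= is_odd(19)
= is_even(18)
= is_odd(17)
= is_even(16)
= is_odd(15)
= is_even(14)
= is_odd(13)
= is_even(12)
= is_odd(11)
= is_even(10)
= is_odd(9)
= is_even(8)
= is_odd(7)
= is_even(6)
= is_odd(5)
= is_even(4)
= is_odd(3)
= is_even(2)
= is_odd(1)
= is_even(0)
n == 0: return True
= True


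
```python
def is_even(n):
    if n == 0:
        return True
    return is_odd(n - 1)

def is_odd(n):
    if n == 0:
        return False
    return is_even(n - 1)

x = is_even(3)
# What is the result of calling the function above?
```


is_even(3)
= is_odd(2)
= is_even(1)
= is_odd(0)
n == 0: return False
= False


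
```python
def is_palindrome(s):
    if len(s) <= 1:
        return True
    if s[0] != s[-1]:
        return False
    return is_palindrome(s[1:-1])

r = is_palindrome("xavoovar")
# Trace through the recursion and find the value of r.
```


is_palindrome("xavoovar")
"xavoovar": s[0]='x' != s[-1]='r' -> False
= False


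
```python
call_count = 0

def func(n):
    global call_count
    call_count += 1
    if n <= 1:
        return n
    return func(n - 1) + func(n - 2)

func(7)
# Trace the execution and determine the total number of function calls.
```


func(7) calls func(6) and func(5); each non-base call branches into two more.
Let C(k) = total number of calls made by func(k), including the call to func(k) itself.
Base cases: C(0) = 1, C(1) = 1
Recurrence: C(k) = 1 + C(k-1) + C(k-2)
  C(2) = 1 + C(1) + C(0) = 1 + 1 + 1 = 3
  C(3) = 1 + C(2) + C(1) = 1 + 3 + 1 = 5
  C(4) = 1 + C(3) + C(2) = 1 + 5 + 3 = 9
  C(5) = 1 + C(4) + C(3) = 1 + 9 + 5 = 15
  C(6) = 1 + C(5) + C(4) = 1 + 15 + 9 = 25
  C(7) = 1 + C(6) + C(5) = 1 + 25 + 15 = 41
Total calls = C(7) = 41


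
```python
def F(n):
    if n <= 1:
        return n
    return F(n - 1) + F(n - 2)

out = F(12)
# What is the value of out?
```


F(12)
= F(11) + F(10)
= (F(10) + F(9)) + F(10)
Computing bottom-up: F(0)=0, F(1)=1, F(2)=1, F(3)=2, F(4)=3, F(5)=5, F(6)=8, F(7)=13, F(8)=21, F(9)=34, F(10)=55, F(11)=89, F(12)=144
= 144


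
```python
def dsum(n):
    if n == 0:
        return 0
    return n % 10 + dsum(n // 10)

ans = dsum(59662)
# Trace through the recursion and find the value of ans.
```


dsum(59662)
= 2 + dsum(5966)
= 2 + 6 + dsum(596)
= 2 + 6 + 6 + dsum(59)
= 2 + 6 + 6 + 9 + dsum(5)
= 2 + 6 + 6 + 9 + 5 + dsum(0)
= 2 + 6 + 6 + 9 + 5 + 0
= 28


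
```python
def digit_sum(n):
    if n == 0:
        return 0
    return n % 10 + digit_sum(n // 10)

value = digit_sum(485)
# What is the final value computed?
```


digit_sum(485)
= 5 + digit_sum(48)
= 5 + 8 + digit_sum(4)
= 5 + 8 + 4 + digit_sum(0)
= 5 + 8 + 4 + 0
= 17


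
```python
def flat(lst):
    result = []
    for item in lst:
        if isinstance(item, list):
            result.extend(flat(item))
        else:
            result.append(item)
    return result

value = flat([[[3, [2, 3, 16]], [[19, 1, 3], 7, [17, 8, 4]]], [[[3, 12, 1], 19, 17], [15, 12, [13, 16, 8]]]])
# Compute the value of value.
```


flat([[[3, [2, 3, 16]], [[19, 1, 3], 7, [17, 8, 4]]], [[[3, 12, 1], 19, 17], [15, 12, [13, 16, 8]]]])
Processing each element:
  [[3, [2, 3, 16]], [[19, 1, 3], 7, [17, 8, 4]]] is a list -> flat recursively -> [3, 2, 3, 16, 19, 1, 3, 7, 17, 8, 4]
  [[[3, 12, 1], 19, 17], [15, 12, [13, 16, 8]]] is a list -> flat recursively -> [3, 12, 1, 19, 17, 15, 12, 13, 16, 8]
= [3, 2, 3, 16, 19, 1, 3, 7, 17, 8, 4, 3, 12, 1, 19, 17, 15, 12, 13, 16, 8]


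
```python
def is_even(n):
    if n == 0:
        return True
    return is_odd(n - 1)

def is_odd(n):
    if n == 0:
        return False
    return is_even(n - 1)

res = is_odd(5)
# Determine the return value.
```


is_odd(5)
= is_even(4)
= is_odd(3)
= is_even(2)
= is_odd(1)
= is_even(0)
n == 0: return True
= True


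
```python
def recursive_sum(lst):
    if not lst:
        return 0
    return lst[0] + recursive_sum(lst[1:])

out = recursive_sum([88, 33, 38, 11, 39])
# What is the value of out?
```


recursive_sum([88, 33, 38, 11, 39])
= 88 + recursive_sum([33, 38, 11, 39])
= 88 + 33 + recursive_sum([38, 11, 39])
= 88 + 33 + 38 + recursive_sum([11, 39])
= 88 + 33 + 38 + 11 + recursive_sum([39])
= 88 + 33 + 38 + 11 + 39 + recursive_sum([])
= 88 + 33 + 38 + 11 + 39 + 0
= 209


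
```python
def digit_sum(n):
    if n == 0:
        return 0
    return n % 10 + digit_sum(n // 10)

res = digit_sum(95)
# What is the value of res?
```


digit_sum(95)
= 5 + digit_sum(9)
= 5 + 9 + digit_sum(0)
= 5 + 9 + 0
= 14


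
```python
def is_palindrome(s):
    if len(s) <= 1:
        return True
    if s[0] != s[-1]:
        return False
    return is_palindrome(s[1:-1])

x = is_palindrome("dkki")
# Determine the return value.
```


is_palindrome("dkki")
"dkki": s[0]='d' != s[-1]='i' -> False
= False


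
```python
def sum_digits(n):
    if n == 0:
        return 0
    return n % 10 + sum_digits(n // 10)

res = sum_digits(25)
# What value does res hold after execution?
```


sum_digits(25)
= 5 + sum_digits(2)
= 5 + 2 + sum_digits(0)
= 5 + 2 + 0
= 7


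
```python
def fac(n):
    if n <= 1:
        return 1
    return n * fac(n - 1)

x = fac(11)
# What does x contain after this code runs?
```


fac(11)
= 11 * fac(10)
= 11 * 10 * fac(9)
= 11 * 10 * 9 * fac(8)
= 11 * 10 * 9 * 8 * fac(7)
= 11 * 10 * 9 * 8 * 7 * fac(6)
= 11 * 10 * 9 * 8 * 7 * 6 * fac(5)
= 11 * 10 * 9 * 8 * 7 * 6 * 5 * fac(4)
= 11 * 10 * 9 * 8 * 7 * 6 * 5 * 4 * fac(3)
= 11 * 10 * 9 * 8 * 7 * 6 * 5 * 4 * 3 * fac(2)
= 11 * 10 * 9 * 8 * 7 * 6 * 5 * 4 * 3 * 2 * fac(1)
= 11 * 10 * 9 * 8 * 7 * 6 * 5 * 4 * 3 * 2 * 1
= 39916800


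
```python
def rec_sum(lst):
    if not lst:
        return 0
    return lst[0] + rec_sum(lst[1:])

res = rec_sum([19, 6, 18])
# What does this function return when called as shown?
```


rec_sum([19, 6, 18])
= 19 + rec_sum([6, 18])
= 19 + 6 + rec_sum([18])
= 19 + 6 + 18 + rec_sum([])
= 19 + 6 + 18 + 0
= 43


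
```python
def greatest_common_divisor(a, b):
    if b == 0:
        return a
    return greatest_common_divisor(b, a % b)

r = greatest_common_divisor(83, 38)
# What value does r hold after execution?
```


greatest_common_divisor(83, 38)
= greatest_common_divisor(38, 83 % 38) = greatest_common_divisor(38, 7)
= greatest_common_divisor(7, 38 % 7) = greatest_common_divisor(7, 3)
= greatest_common_divisor(3, 7 % 3) = greatest_common_divisor(3, 1)
= greatest_common_divisor(1, 3 % 1) = greatest_common_divisor(1, 0)
b == 0, return a = 1


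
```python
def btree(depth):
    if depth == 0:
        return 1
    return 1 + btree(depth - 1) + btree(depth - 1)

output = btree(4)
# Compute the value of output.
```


btree(4)
= 1 + btree(3) + btree(3)
= 1 + 2 * btree(3)
btree(k) = 2^(k+1) - 1
btree(0) = 1
btree(1) = 3
btree(2) = 7
btree(3) = 15
btree(4) = 31
btree(4) = 2^5 - 1 = 31


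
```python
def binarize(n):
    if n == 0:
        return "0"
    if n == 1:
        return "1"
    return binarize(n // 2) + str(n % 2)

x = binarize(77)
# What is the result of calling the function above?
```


binarize(77)
= binarize(38) + "1"
= binarize(19) + "0" + "1"
= binarize(9) + "1" + "0" + "1"
= binarize(4) + "1" + "1" + "0" + "1"
= binarize(2) + "0" + "1" + "1" + "0" + "1"
= binarize(1) + "0" + "0" + "1" + "1" + "0" + "1"
= "1" + "0" + "0" + "1" + "1" + "0" + "1"
= "1001101"


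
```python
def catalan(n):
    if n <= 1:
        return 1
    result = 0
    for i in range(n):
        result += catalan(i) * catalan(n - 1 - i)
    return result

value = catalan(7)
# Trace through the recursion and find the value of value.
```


catalan(7)
= sum of catalan(i) * catalan(7-1-i) for i in 0..6
First compute sub-values bottom-up:
  catalan(0) = 1, catalan(1) = 1
  catalan(2) = 1*1 + 1*1 = 2
  catalan(3) = 1*2 + 1*1 + 2*1 = 5
  catalan(4) = 1*5 + 1*2 + 2*1 + 5*1 = 14
  catalan(5) = 1*14 + 1*5 + 2*2 + 5*1 + 14*1 = 42
  catalan(6) = 1*42 + 1*14 + 2*5 + 5*2 + 14*1 + 42*1 = 132
Now catalan(7):
  catalan(0)*catalan(6) = 1*132 = 132
  catalan(1)*catalan(5) = 1*42 = 42
  catalan(2)*catalan(4) = 2*14 = 28
  catalan(3)*catalan(3) = 5*5 = 25
  catalan(4)*catalan(2) = 14*2 = 28
  catalan(5)*catalan(1) = 42*1 = 42
  catalan(6)*catalan(0) = 132*1 = 132
= 132 + 42 + 28 + 25 + 28 + 42 + 132
= 429


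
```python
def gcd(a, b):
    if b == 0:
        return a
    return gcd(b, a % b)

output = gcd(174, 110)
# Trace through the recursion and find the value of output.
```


gcd(174, 110)
= gcd(110, 174 % 110) = gcd(110, 64)
= gcd(64, 110 % 64) = gcd(64, 46)
= gcd(46, 64 % 46) = gcd(46, 18)
= gcd(18, 46 % 18) = gcd(18, 10)
= gcd(10, 18 % 10) = gcd(10, 8)
= gcd(8, 10 % 8) = gcd(8, 2)
= gcd(2, 8 % 2) = gcd(2, 0)
b == 0, return a = 2


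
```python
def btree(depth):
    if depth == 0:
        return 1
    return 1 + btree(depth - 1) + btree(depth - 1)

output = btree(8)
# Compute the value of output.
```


btree(8)
= 1 + btree(7) + btree(7)
= 1 + 2 * btree(7)
btree(k) = 2^(k+1) - 1
btree(0) = 1
btree(1) = 3
btree(2) = 7
btree(3) = 15
btree(4) = 31
btree(8) = 2^9 - 1 = 511


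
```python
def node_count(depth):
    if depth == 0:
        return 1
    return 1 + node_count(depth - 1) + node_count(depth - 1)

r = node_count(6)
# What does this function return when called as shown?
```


node_count(6)
= 1 + node_count(5) + node_count(5)
= 1 + 2 * node_count(5)
node_count(k) = 2^(k+1) - 1
node_count(0) = 1
node_count(1) = 3
node_count(2) = 7
node_count(3) = 15
node_count(4) = 31
node_count(6) = 2^7 - 1 = 127


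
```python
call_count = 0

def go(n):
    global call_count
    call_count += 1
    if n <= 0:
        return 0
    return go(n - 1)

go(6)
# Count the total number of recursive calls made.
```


go(6) calls go(5) calls ... calls go(0)
Total calls: 6 + 1 (for base case) = 7


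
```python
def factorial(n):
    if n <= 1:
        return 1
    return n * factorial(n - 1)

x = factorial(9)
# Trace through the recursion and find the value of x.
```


factorial(9)
= 9 * factorial(8)
= 9 * 8 * factorial(7)
= 9 * 8 * 7 * factorial(6)
= 9 * 8 * 7 * 6 * factorial(5)
= 9 * 8 * 7 * 6 * 5 * factorial(4)
= 9 * 8 * 7 * 6 * 5 * 4 * factorial(3)
= 9 * 8 * 7 * 6 * 5 * 4 * 3 * factorial(2)
= 9 * 8 * 7 * 6 * 5 * 4 * 3 * 2 * factorial(1)
= 9 * 8 * 7 * 6 * 5 * 4 * 3 * 2 * 1
= 362880


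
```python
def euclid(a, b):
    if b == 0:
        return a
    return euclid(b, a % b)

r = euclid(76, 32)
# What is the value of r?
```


euclid(76, 32)
= euclid(32, 76 % 32) = euclid(32, 12)
= euclid(12, 32 % 12) = euclid(12, 8)
= euclid(8, 12 % 8) = euclid(8, 4)
= euclid(4, 8 % 4) = euclid(4, 0)
b == 0, return a = 4


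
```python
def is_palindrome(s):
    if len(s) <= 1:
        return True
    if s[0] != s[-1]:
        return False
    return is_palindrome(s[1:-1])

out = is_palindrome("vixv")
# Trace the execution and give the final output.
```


is_palindrome("vixv")
"vixv": s[0]='v' == s[-1]='v' -> is_palindrome("ix")
"ix": s[0]='i' != s[-1]='x' -> False
= False


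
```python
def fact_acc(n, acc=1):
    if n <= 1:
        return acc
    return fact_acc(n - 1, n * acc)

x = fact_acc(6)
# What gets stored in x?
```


fact_acc(6, 1)
= fact_acc(5, 6 * 1) = fact_acc(5, 6)
= fact_acc(4, 5 * 6) = fact_acc(4, 30)
= fact_acc(3, 4 * 30) = fact_acc(3, 120)
= fact_acc(2, 3 * 120) = fact_acc(2, 360)
= fact_acc(1, 2 * 360) = fact_acc(1, 720)
n <= 1, return acc = 720


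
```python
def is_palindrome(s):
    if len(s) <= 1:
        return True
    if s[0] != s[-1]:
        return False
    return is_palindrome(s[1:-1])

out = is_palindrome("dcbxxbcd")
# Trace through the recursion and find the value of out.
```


is_palindrome("dcbxxbcd")
"dcbxxbcd": s[0]='d' == s[-1]='d' -> is_palindrome("cbxxbc")
"cbxxbc": s[0]='c' == s[-1]='c' -> is_palindrome("bxxb")
"bxxb": s[0]='b' == s[-1]='b' -> is_palindrome("xx")
"xx": s[0]='x' == s[-1]='x' -> is_palindrome("")
"": len <= 1 -> True
= True


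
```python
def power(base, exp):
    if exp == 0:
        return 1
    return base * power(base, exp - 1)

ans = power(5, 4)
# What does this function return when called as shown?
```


power(5, 4)
= 5 * power(5, 3)
= 5 * 5 * power(5, 2)
= 5 * 5 * 5 * power(5, 1)
= 5 * 5 * 5 * 5 * power(5, 0)
= 5 * 5 * 5 * 5 * 1
= 625


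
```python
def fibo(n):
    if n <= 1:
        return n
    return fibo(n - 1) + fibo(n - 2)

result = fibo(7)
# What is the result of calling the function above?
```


fibo(7)
= fibo(6) + fibo(5)
= (fibo(5) + fibo(4)) + fibo(5)
Computing bottom-up: fibo(0)=0, fibo(1)=1, fibo(2)=1, fibo(3)=2, fibo(4)=3, fibo(5)=5, fibo(6)=8, fibo(7)=13
= 13


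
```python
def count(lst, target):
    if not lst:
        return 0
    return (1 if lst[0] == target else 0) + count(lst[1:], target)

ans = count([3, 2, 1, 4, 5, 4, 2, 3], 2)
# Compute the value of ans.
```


count([3, 2, 1, 4, 5, 4, 2, 3], 2)
lst[0]=3 != 2: 0 + count([2, 1, 4, 5, 4, 2, 3], 2)
lst[0]=2 == 2: 1 + count([1, 4, 5, 4, 2, 3], 2)
lst[0]=1 != 2: 0 + count([4, 5, 4, 2, 3], 2)
lst[0]=4 != 2: 0 + count([5, 4, 2, 3], 2)
lst[0]=5 != 2: 0 + count([4, 2, 3], 2)
lst[0]=4 != 2: 0 + count([2, 3], 2)
lst[0]=2 == 2: 1 + count([3], 2)
lst[0]=3 != 2: 0 + count([], 2)
= 2


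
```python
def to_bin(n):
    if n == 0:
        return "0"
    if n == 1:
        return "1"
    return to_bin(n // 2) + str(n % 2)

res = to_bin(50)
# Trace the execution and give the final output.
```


to_bin(50)
= to_bin(25) + "0"
= to_bin(12) + "1" + "0"
= to_bin(6) + "0" + "1" + "0"
= to_bin(3) + "0" + "0" + "1" + "0"
= to_bin(1) + "1" + "0" + "0" + "1" + "0"
= "1" + "1" + "0" + "0" + "1" + "0"
= "110010"


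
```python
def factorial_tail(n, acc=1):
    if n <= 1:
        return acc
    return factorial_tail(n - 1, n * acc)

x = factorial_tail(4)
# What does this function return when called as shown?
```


factorial_tail(4, 1)
= factorial_tail(3, 4 * 1) = factorial_tail(3, 4)
= factorial_tail(2, 3 * 4) = factorial_tail(2, 12)
= factorial_tail(1, 2 * 12) = factorial_tail(1, 24)
n <= 1, return acc = 24


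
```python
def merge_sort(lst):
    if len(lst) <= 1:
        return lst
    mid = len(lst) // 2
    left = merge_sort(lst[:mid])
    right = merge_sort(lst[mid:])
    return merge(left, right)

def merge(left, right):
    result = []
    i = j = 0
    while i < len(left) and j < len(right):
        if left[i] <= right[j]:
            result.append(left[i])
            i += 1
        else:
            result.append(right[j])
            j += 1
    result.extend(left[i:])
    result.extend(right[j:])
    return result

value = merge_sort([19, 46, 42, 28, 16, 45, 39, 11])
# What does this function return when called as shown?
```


merge_sort([19, 46, 42, 28, 16, 45, 39, 11])
Split into [19, 46, 42, 28] and [16, 45, 39, 11]
Left sorted: [19, 28, 42, 46]
Right sorted: [11, 16, 39, 45]
Merge [19, 28, 42, 46] and [11, 16, 39, 45]
= [11, 16, 19, 28, 39, 42, 45, 46]


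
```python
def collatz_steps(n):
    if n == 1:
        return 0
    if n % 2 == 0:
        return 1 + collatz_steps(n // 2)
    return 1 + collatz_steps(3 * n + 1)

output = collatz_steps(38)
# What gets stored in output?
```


collatz_steps(38)
38 is even -> collatz_steps(19)
19 is odd -> 3*19+1 = 58 -> collatz_steps(58)
58 is even -> collatz_steps(29)
29 is odd -> 3*29+1 = 88 -> collatz_steps(88)
88 is even -> collatz_steps(44)
44 is even -> collatz_steps(22)
22 is even -> collatz_steps(11)
11 is odd -> 3*11+1 = 34 -> collatz_steps(34)
34 is even -> collatz_steps(17)
17 is odd -> 3*17+1 = 52 -> collatz_steps(52)
52 is even -> collatz_steps(26)
26 is even -> collatz_steps(13)
13 is odd -> 3*13+1 = 40 -> collatz_steps(40)
40 is even -> collatz_steps(20)
20 is even -> collatz_steps(10)
10 is even -> collatz_steps(5)
5 is odd -> 3*5+1 = 16 -> collatz_steps(16)
16 is even -> collatz_steps(8)
8 is even -> collatz_steps(4)
4 is even -> collatz_steps(2)
2 is even -> collatz_steps(1)
Reached 1 after 21 steps
= 21


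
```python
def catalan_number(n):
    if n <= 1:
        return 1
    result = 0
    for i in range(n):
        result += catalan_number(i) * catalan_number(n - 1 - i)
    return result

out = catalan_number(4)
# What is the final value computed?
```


catalan_number(4)
= sum of catalan_number(i) * catalan_number(4-1-i) for i in 0..3
First compute sub-values bottom-up:
  catalan_number(0) = 1, catalan_number(1) = 1
  catalan_number(2) = 1*1 + 1*1 = 2
  catalan_number(3) = 1*2 + 1*1 + 2*1 = 5
Now catalan_number(4):
  catalan_number(0)*catalan_number(3) = 1*5 = 5
  catalan_number(1)*catalan_number(2) = 1*2 = 2
  catalan_number(2)*catalan_number(1) = 2*1 = 2
  catalan_number(3)*catalan_number(0) = 5*1 = 5
= 5 + 2 + 2 + 5
= 14


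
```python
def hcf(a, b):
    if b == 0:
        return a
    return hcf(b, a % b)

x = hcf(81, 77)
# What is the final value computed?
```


hcf(81, 77)
= hcf(77, 81 % 77) = hcf(77, 4)
= hcf(4, 77 % 4) = hcf(4, 1)
= hcf(1, 4 % 1) = hcf(1, 0)
b == 0, return a = 1


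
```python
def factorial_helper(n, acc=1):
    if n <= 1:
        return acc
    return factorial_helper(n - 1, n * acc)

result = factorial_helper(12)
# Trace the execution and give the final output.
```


factorial_helper(12, 1)
= factorial_helper(11, 12 * 1) = factorial_helper(11, 12)
= factorial_helper(10, 11 * 12) = factorial_helper(10, 132)
= factorial_helper(9, 10 * 132) = factorial_helper(9, 1320)
= factorial_helper(8, 9 * 1320) = factorial_helper(8, 11880)
= factorial_helper(7, 8 * 11880) = factorial_helper(7, 95040)
= factorial_helper(6, 7 * 95040) = factorial_helper(6, 665280)
= factorial_helper(5, 6 * 665280) = factorial_helper(5, 3991680)
= factorial_helper(4, 5 * 3991680) = factorial_helper(4, 19958400)
= factorial_helper(3, 4 * 19958400) = factorial_helper(3, 79833600)
= factorial_helper(2, 3 * 79833600) = factorial_helper(2, 239500800)
= factorial_helper(1, 2 * 239500800) = factorial_helper(1, 479001600)
n <= 1, return acc = 479001600


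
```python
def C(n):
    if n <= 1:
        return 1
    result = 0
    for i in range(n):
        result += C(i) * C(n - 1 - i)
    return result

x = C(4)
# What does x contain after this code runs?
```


C(4)
= sum of C(i) * C(4-1-i) for i in 0..3
First compute sub-values bottom-up:
  C(0) = 1, C(1) = 1
  C(2) = 1*1 + 1*1 = 2
  C(3) = 1*2 + 1*1 + 2*1 = 5
Now C(4):
  C(0)*C(3) = 1*5 = 5
  C(1)*C(2) = 1*2 = 2
  C(2)*C(1) = 2*1 = 2
  C(3)*C(0) = 5*1 = 5
= 5 + 2 + 2 + 5
= 14


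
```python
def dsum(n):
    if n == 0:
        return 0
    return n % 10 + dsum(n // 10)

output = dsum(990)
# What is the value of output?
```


dsum(990)
= 0 + dsum(99)
= 0 + 9 + dsum(9)
= 0 + 9 + 9 + dsum(0)
= 0 + 9 + 9 + 0
= 18


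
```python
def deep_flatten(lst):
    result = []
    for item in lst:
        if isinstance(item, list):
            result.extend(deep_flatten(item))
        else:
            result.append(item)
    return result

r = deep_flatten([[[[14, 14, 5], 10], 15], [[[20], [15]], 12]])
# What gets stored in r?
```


deep_flatten([[[[14, 14, 5], 10], 15], [[[20], [15]], 12]])
Processing each element:
  [[[14, 14, 5], 10], 15] is a list -> deep_flatten recursively -> [14, 14, 5, 10, 15]
  [[[20], [15]], 12] is a list -> deep_flatten recursively -> [20, 15, 12]
= [14, 14, 5, 10, 15, 20, 15, 12]


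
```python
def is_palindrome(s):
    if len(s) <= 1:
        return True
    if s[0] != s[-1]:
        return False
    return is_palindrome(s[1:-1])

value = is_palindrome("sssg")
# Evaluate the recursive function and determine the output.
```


is_palindrome("sssg")
"sssg": s[0]='s' != s[-1]='g' -> False
= False


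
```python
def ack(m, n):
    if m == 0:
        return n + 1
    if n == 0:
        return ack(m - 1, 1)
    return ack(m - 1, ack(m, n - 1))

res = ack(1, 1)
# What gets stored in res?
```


ack(1, 1)
= ack(0, ack(1, 0))
First compute ack(1, 0) = 2
= ack(0, 2)
= 3


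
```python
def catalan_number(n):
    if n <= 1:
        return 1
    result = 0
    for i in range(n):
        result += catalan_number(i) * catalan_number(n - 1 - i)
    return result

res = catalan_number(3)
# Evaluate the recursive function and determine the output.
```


catalan_number(3)
= sum of catalan_number(i) * catalan_number(3-1-i) for i in 0..2
First compute sub-values bottom-up:
  catalan_number(0) = 1, catalan_number(1) = 1
  catalan_number(2) = 1*1 + 1*1 = 2
Now catalan_number(3):
  catalan_number(0)*catalan_number(2) = 1*2 = 2
  catalan_number(1)*catalan_number(1) = 1*1 = 1
  catalan_number(2)*catalan_number(0) = 2*1 = 2
= 2 + 1 + 2
= 5
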